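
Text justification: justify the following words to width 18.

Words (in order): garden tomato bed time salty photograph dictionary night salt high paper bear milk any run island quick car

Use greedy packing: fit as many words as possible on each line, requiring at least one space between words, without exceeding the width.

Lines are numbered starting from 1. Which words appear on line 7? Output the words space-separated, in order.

Line 1: ['garden', 'tomato', 'bed'] (min_width=17, slack=1)
Line 2: ['time', 'salty'] (min_width=10, slack=8)
Line 3: ['photograph'] (min_width=10, slack=8)
Line 4: ['dictionary', 'night'] (min_width=16, slack=2)
Line 5: ['salt', 'high', 'paper'] (min_width=15, slack=3)
Line 6: ['bear', 'milk', 'any', 'run'] (min_width=17, slack=1)
Line 7: ['island', 'quick', 'car'] (min_width=16, slack=2)

Answer: island quick car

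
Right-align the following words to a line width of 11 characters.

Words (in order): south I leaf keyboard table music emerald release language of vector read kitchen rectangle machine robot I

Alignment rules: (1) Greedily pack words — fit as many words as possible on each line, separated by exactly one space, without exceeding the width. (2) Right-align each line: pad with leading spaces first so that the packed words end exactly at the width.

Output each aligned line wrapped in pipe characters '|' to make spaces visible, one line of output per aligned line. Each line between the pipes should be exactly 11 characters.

Line 1: ['south', 'I'] (min_width=7, slack=4)
Line 2: ['leaf'] (min_width=4, slack=7)
Line 3: ['keyboard'] (min_width=8, slack=3)
Line 4: ['table', 'music'] (min_width=11, slack=0)
Line 5: ['emerald'] (min_width=7, slack=4)
Line 6: ['release'] (min_width=7, slack=4)
Line 7: ['language', 'of'] (min_width=11, slack=0)
Line 8: ['vector', 'read'] (min_width=11, slack=0)
Line 9: ['kitchen'] (min_width=7, slack=4)
Line 10: ['rectangle'] (min_width=9, slack=2)
Line 11: ['machine'] (min_width=7, slack=4)
Line 12: ['robot', 'I'] (min_width=7, slack=4)

Answer: |    south I|
|       leaf|
|   keyboard|
|table music|
|    emerald|
|    release|
|language of|
|vector read|
|    kitchen|
|  rectangle|
|    machine|
|    robot I|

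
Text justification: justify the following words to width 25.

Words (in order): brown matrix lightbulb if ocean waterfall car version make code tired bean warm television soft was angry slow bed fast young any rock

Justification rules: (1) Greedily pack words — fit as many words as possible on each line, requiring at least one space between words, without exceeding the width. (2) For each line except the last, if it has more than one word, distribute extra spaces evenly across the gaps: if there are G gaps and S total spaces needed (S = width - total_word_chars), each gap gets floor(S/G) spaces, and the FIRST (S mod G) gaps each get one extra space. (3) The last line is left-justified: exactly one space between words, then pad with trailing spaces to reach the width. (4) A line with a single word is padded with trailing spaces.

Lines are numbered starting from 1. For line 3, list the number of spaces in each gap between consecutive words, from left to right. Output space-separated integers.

Line 1: ['brown', 'matrix', 'lightbulb', 'if'] (min_width=25, slack=0)
Line 2: ['ocean', 'waterfall', 'car'] (min_width=19, slack=6)
Line 3: ['version', 'make', 'code', 'tired'] (min_width=23, slack=2)
Line 4: ['bean', 'warm', 'television', 'soft'] (min_width=25, slack=0)
Line 5: ['was', 'angry', 'slow', 'bed', 'fast'] (min_width=23, slack=2)
Line 6: ['young', 'any', 'rock'] (min_width=14, slack=11)

Answer: 2 2 1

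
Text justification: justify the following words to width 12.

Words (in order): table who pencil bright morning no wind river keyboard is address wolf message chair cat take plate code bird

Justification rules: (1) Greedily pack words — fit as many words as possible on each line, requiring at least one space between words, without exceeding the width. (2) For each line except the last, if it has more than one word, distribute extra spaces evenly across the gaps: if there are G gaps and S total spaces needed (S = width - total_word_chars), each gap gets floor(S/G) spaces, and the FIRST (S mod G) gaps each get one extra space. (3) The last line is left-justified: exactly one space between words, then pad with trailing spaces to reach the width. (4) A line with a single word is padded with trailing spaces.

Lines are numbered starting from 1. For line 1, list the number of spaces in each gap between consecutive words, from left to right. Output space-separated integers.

Line 1: ['table', 'who'] (min_width=9, slack=3)
Line 2: ['pencil'] (min_width=6, slack=6)
Line 3: ['bright'] (min_width=6, slack=6)
Line 4: ['morning', 'no'] (min_width=10, slack=2)
Line 5: ['wind', 'river'] (min_width=10, slack=2)
Line 6: ['keyboard', 'is'] (min_width=11, slack=1)
Line 7: ['address', 'wolf'] (min_width=12, slack=0)
Line 8: ['message'] (min_width=7, slack=5)
Line 9: ['chair', 'cat'] (min_width=9, slack=3)
Line 10: ['take', 'plate'] (min_width=10, slack=2)
Line 11: ['code', 'bird'] (min_width=9, slack=3)

Answer: 4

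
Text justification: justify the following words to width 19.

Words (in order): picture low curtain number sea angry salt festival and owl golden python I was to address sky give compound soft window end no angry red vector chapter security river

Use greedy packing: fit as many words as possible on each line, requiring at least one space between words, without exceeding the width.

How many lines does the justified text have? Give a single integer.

Line 1: ['picture', 'low', 'curtain'] (min_width=19, slack=0)
Line 2: ['number', 'sea', 'angry'] (min_width=16, slack=3)
Line 3: ['salt', 'festival', 'and'] (min_width=17, slack=2)
Line 4: ['owl', 'golden', 'python', 'I'] (min_width=19, slack=0)
Line 5: ['was', 'to', 'address', 'sky'] (min_width=18, slack=1)
Line 6: ['give', 'compound', 'soft'] (min_width=18, slack=1)
Line 7: ['window', 'end', 'no', 'angry'] (min_width=19, slack=0)
Line 8: ['red', 'vector', 'chapter'] (min_width=18, slack=1)
Line 9: ['security', 'river'] (min_width=14, slack=5)
Total lines: 9

Answer: 9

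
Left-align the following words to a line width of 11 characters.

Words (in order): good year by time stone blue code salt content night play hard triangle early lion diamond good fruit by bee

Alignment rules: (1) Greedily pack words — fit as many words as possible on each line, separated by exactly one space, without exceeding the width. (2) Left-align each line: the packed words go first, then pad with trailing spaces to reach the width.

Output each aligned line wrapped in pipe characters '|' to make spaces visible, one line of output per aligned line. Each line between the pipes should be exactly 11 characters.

Answer: |good year  |
|by time    |
|stone blue |
|code salt  |
|content    |
|night play |
|hard       |
|triangle   |
|early lion |
|diamond    |
|good fruit |
|by bee     |

Derivation:
Line 1: ['good', 'year'] (min_width=9, slack=2)
Line 2: ['by', 'time'] (min_width=7, slack=4)
Line 3: ['stone', 'blue'] (min_width=10, slack=1)
Line 4: ['code', 'salt'] (min_width=9, slack=2)
Line 5: ['content'] (min_width=7, slack=4)
Line 6: ['night', 'play'] (min_width=10, slack=1)
Line 7: ['hard'] (min_width=4, slack=7)
Line 8: ['triangle'] (min_width=8, slack=3)
Line 9: ['early', 'lion'] (min_width=10, slack=1)
Line 10: ['diamond'] (min_width=7, slack=4)
Line 11: ['good', 'fruit'] (min_width=10, slack=1)
Line 12: ['by', 'bee'] (min_width=6, slack=5)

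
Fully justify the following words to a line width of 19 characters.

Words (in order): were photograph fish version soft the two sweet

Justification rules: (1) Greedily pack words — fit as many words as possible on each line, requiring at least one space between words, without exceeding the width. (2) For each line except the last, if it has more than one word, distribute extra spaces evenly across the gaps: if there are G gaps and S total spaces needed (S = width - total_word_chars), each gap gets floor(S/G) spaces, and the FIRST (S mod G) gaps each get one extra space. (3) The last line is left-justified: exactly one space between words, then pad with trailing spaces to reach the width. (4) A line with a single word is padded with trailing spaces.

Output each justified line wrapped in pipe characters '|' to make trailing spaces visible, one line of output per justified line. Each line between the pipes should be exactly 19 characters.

Answer: |were     photograph|
|fish  version  soft|
|the two sweet      |

Derivation:
Line 1: ['were', 'photograph'] (min_width=15, slack=4)
Line 2: ['fish', 'version', 'soft'] (min_width=17, slack=2)
Line 3: ['the', 'two', 'sweet'] (min_width=13, slack=6)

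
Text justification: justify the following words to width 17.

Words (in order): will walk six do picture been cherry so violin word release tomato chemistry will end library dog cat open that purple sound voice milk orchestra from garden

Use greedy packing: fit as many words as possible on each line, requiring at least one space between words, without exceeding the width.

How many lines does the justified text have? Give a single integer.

Line 1: ['will', 'walk', 'six', 'do'] (min_width=16, slack=1)
Line 2: ['picture', 'been'] (min_width=12, slack=5)
Line 3: ['cherry', 'so', 'violin'] (min_width=16, slack=1)
Line 4: ['word', 'release'] (min_width=12, slack=5)
Line 5: ['tomato', 'chemistry'] (min_width=16, slack=1)
Line 6: ['will', 'end', 'library'] (min_width=16, slack=1)
Line 7: ['dog', 'cat', 'open', 'that'] (min_width=17, slack=0)
Line 8: ['purple', 'sound'] (min_width=12, slack=5)
Line 9: ['voice', 'milk'] (min_width=10, slack=7)
Line 10: ['orchestra', 'from'] (min_width=14, slack=3)
Line 11: ['garden'] (min_width=6, slack=11)
Total lines: 11

Answer: 11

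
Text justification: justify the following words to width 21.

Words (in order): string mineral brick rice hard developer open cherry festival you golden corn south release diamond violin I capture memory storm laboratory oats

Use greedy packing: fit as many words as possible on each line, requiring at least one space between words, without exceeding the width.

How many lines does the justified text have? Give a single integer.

Line 1: ['string', 'mineral', 'brick'] (min_width=20, slack=1)
Line 2: ['rice', 'hard', 'developer'] (min_width=19, slack=2)
Line 3: ['open', 'cherry', 'festival'] (min_width=20, slack=1)
Line 4: ['you', 'golden', 'corn', 'south'] (min_width=21, slack=0)
Line 5: ['release', 'diamond'] (min_width=15, slack=6)
Line 6: ['violin', 'I', 'capture'] (min_width=16, slack=5)
Line 7: ['memory', 'storm'] (min_width=12, slack=9)
Line 8: ['laboratory', 'oats'] (min_width=15, slack=6)
Total lines: 8

Answer: 8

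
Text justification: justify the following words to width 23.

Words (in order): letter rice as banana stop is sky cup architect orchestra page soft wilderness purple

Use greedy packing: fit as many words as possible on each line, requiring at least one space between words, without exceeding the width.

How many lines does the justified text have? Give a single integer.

Line 1: ['letter', 'rice', 'as', 'banana'] (min_width=21, slack=2)
Line 2: ['stop', 'is', 'sky', 'cup'] (min_width=15, slack=8)
Line 3: ['architect', 'orchestra'] (min_width=19, slack=4)
Line 4: ['page', 'soft', 'wilderness'] (min_width=20, slack=3)
Line 5: ['purple'] (min_width=6, slack=17)
Total lines: 5

Answer: 5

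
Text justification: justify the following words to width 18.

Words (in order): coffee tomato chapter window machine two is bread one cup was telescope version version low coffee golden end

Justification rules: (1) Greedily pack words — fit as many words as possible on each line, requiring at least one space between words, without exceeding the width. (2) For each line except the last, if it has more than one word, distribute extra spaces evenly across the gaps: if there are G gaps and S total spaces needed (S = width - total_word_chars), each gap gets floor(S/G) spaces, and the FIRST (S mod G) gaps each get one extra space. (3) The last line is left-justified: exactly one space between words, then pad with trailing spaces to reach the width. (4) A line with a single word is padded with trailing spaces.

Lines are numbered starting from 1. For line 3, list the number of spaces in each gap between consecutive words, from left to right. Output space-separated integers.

Answer: 3 3

Derivation:
Line 1: ['coffee', 'tomato'] (min_width=13, slack=5)
Line 2: ['chapter', 'window'] (min_width=14, slack=4)
Line 3: ['machine', 'two', 'is'] (min_width=14, slack=4)
Line 4: ['bread', 'one', 'cup', 'was'] (min_width=17, slack=1)
Line 5: ['telescope', 'version'] (min_width=17, slack=1)
Line 6: ['version', 'low', 'coffee'] (min_width=18, slack=0)
Line 7: ['golden', 'end'] (min_width=10, slack=8)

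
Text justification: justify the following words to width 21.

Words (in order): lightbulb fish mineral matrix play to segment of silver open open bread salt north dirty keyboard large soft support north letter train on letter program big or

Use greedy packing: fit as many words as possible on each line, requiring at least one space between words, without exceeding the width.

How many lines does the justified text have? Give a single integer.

Line 1: ['lightbulb', 'fish'] (min_width=14, slack=7)
Line 2: ['mineral', 'matrix', 'play'] (min_width=19, slack=2)
Line 3: ['to', 'segment', 'of', 'silver'] (min_width=20, slack=1)
Line 4: ['open', 'open', 'bread', 'salt'] (min_width=20, slack=1)
Line 5: ['north', 'dirty', 'keyboard'] (min_width=20, slack=1)
Line 6: ['large', 'soft', 'support'] (min_width=18, slack=3)
Line 7: ['north', 'letter', 'train', 'on'] (min_width=21, slack=0)
Line 8: ['letter', 'program', 'big', 'or'] (min_width=21, slack=0)
Total lines: 8

Answer: 8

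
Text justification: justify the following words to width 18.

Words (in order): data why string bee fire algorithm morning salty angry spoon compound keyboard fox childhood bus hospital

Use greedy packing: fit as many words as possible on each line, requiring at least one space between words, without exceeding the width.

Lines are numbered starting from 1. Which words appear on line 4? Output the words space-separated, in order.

Line 1: ['data', 'why', 'string'] (min_width=15, slack=3)
Line 2: ['bee', 'fire', 'algorithm'] (min_width=18, slack=0)
Line 3: ['morning', 'salty'] (min_width=13, slack=5)
Line 4: ['angry', 'spoon'] (min_width=11, slack=7)
Line 5: ['compound', 'keyboard'] (min_width=17, slack=1)
Line 6: ['fox', 'childhood', 'bus'] (min_width=17, slack=1)
Line 7: ['hospital'] (min_width=8, slack=10)

Answer: angry spoon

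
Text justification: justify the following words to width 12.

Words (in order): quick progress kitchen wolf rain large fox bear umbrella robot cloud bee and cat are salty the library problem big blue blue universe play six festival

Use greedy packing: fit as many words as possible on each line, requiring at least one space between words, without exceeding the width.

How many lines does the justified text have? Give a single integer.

Answer: 15

Derivation:
Line 1: ['quick'] (min_width=5, slack=7)
Line 2: ['progress'] (min_width=8, slack=4)
Line 3: ['kitchen', 'wolf'] (min_width=12, slack=0)
Line 4: ['rain', 'large'] (min_width=10, slack=2)
Line 5: ['fox', 'bear'] (min_width=8, slack=4)
Line 6: ['umbrella'] (min_width=8, slack=4)
Line 7: ['robot', 'cloud'] (min_width=11, slack=1)
Line 8: ['bee', 'and', 'cat'] (min_width=11, slack=1)
Line 9: ['are', 'salty'] (min_width=9, slack=3)
Line 10: ['the', 'library'] (min_width=11, slack=1)
Line 11: ['problem', 'big'] (min_width=11, slack=1)
Line 12: ['blue', 'blue'] (min_width=9, slack=3)
Line 13: ['universe'] (min_width=8, slack=4)
Line 14: ['play', 'six'] (min_width=8, slack=4)
Line 15: ['festival'] (min_width=8, slack=4)
Total lines: 15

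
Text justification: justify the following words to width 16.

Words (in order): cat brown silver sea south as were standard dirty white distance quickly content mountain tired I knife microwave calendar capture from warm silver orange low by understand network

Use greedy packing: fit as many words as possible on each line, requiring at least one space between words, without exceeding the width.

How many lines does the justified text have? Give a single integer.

Answer: 13

Derivation:
Line 1: ['cat', 'brown', 'silver'] (min_width=16, slack=0)
Line 2: ['sea', 'south', 'as'] (min_width=12, slack=4)
Line 3: ['were', 'standard'] (min_width=13, slack=3)
Line 4: ['dirty', 'white'] (min_width=11, slack=5)
Line 5: ['distance', 'quickly'] (min_width=16, slack=0)
Line 6: ['content', 'mountain'] (min_width=16, slack=0)
Line 7: ['tired', 'I', 'knife'] (min_width=13, slack=3)
Line 8: ['microwave'] (min_width=9, slack=7)
Line 9: ['calendar', 'capture'] (min_width=16, slack=0)
Line 10: ['from', 'warm', 'silver'] (min_width=16, slack=0)
Line 11: ['orange', 'low', 'by'] (min_width=13, slack=3)
Line 12: ['understand'] (min_width=10, slack=6)
Line 13: ['network'] (min_width=7, slack=9)
Total lines: 13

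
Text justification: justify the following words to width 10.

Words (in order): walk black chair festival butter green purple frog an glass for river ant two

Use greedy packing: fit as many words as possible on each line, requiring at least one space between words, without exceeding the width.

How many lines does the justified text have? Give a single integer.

Line 1: ['walk', 'black'] (min_width=10, slack=0)
Line 2: ['chair'] (min_width=5, slack=5)
Line 3: ['festival'] (min_width=8, slack=2)
Line 4: ['butter'] (min_width=6, slack=4)
Line 5: ['green'] (min_width=5, slack=5)
Line 6: ['purple'] (min_width=6, slack=4)
Line 7: ['frog', 'an'] (min_width=7, slack=3)
Line 8: ['glass', 'for'] (min_width=9, slack=1)
Line 9: ['river', 'ant'] (min_width=9, slack=1)
Line 10: ['two'] (min_width=3, slack=7)
Total lines: 10

Answer: 10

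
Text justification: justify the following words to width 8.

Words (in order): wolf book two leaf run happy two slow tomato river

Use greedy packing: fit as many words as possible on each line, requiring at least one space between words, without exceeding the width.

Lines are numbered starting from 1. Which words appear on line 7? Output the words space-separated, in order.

Answer: river

Derivation:
Line 1: ['wolf'] (min_width=4, slack=4)
Line 2: ['book', 'two'] (min_width=8, slack=0)
Line 3: ['leaf', 'run'] (min_width=8, slack=0)
Line 4: ['happy'] (min_width=5, slack=3)
Line 5: ['two', 'slow'] (min_width=8, slack=0)
Line 6: ['tomato'] (min_width=6, slack=2)
Line 7: ['river'] (min_width=5, slack=3)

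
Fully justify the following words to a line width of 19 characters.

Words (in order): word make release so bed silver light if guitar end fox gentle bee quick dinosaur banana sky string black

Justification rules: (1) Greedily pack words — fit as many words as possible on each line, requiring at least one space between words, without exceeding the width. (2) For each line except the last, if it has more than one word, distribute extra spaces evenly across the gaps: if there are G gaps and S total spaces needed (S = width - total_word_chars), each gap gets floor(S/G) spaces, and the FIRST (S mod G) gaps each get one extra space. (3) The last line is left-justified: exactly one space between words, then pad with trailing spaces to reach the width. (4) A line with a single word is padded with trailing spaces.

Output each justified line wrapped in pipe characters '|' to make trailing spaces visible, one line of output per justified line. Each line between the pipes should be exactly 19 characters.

Answer: |word  make  release|
|so bed silver light|
|if  guitar  end fox|
|gentle   bee  quick|
|dinosaur banana sky|
|string black       |

Derivation:
Line 1: ['word', 'make', 'release'] (min_width=17, slack=2)
Line 2: ['so', 'bed', 'silver', 'light'] (min_width=19, slack=0)
Line 3: ['if', 'guitar', 'end', 'fox'] (min_width=17, slack=2)
Line 4: ['gentle', 'bee', 'quick'] (min_width=16, slack=3)
Line 5: ['dinosaur', 'banana', 'sky'] (min_width=19, slack=0)
Line 6: ['string', 'black'] (min_width=12, slack=7)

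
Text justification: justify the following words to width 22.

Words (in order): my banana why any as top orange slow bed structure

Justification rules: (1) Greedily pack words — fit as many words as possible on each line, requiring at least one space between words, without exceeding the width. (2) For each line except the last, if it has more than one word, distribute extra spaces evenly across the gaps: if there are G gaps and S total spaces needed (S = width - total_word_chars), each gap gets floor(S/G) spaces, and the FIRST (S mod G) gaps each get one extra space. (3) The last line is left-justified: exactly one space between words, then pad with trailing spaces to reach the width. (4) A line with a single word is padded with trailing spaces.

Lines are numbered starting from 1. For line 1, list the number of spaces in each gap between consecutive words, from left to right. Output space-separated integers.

Answer: 2 2 1 1

Derivation:
Line 1: ['my', 'banana', 'why', 'any', 'as'] (min_width=20, slack=2)
Line 2: ['top', 'orange', 'slow', 'bed'] (min_width=19, slack=3)
Line 3: ['structure'] (min_width=9, slack=13)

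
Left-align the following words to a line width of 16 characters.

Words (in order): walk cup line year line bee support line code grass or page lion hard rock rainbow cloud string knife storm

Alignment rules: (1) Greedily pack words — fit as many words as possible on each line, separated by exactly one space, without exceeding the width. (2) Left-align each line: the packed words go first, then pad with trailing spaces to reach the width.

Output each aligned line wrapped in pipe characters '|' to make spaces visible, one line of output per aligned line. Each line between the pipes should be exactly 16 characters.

Answer: |walk cup line   |
|year line bee   |
|support line    |
|code grass or   |
|page lion hard  |
|rock rainbow    |
|cloud string    |
|knife storm     |

Derivation:
Line 1: ['walk', 'cup', 'line'] (min_width=13, slack=3)
Line 2: ['year', 'line', 'bee'] (min_width=13, slack=3)
Line 3: ['support', 'line'] (min_width=12, slack=4)
Line 4: ['code', 'grass', 'or'] (min_width=13, slack=3)
Line 5: ['page', 'lion', 'hard'] (min_width=14, slack=2)
Line 6: ['rock', 'rainbow'] (min_width=12, slack=4)
Line 7: ['cloud', 'string'] (min_width=12, slack=4)
Line 8: ['knife', 'storm'] (min_width=11, slack=5)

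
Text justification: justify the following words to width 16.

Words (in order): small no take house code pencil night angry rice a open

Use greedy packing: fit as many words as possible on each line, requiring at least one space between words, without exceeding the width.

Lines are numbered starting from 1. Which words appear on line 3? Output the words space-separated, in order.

Line 1: ['small', 'no', 'take'] (min_width=13, slack=3)
Line 2: ['house', 'code'] (min_width=10, slack=6)
Line 3: ['pencil', 'night'] (min_width=12, slack=4)
Line 4: ['angry', 'rice', 'a'] (min_width=12, slack=4)
Line 5: ['open'] (min_width=4, slack=12)

Answer: pencil night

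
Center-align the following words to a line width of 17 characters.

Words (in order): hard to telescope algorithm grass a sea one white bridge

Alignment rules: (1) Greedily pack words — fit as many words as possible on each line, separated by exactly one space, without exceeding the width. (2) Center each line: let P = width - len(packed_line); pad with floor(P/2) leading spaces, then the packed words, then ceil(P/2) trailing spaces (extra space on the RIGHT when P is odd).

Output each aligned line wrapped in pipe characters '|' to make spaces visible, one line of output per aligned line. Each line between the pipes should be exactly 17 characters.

Line 1: ['hard', 'to', 'telescope'] (min_width=17, slack=0)
Line 2: ['algorithm', 'grass', 'a'] (min_width=17, slack=0)
Line 3: ['sea', 'one', 'white'] (min_width=13, slack=4)
Line 4: ['bridge'] (min_width=6, slack=11)

Answer: |hard to telescope|
|algorithm grass a|
|  sea one white  |
|     bridge      |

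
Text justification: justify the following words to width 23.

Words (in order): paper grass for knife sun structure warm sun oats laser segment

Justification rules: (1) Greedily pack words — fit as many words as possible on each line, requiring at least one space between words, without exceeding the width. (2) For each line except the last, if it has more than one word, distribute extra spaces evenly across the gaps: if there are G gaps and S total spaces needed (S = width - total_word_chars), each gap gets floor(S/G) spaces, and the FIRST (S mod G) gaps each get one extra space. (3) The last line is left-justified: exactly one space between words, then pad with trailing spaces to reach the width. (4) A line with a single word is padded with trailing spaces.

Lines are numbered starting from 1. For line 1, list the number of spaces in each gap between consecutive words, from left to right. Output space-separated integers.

Answer: 2 2 1

Derivation:
Line 1: ['paper', 'grass', 'for', 'knife'] (min_width=21, slack=2)
Line 2: ['sun', 'structure', 'warm', 'sun'] (min_width=22, slack=1)
Line 3: ['oats', 'laser', 'segment'] (min_width=18, slack=5)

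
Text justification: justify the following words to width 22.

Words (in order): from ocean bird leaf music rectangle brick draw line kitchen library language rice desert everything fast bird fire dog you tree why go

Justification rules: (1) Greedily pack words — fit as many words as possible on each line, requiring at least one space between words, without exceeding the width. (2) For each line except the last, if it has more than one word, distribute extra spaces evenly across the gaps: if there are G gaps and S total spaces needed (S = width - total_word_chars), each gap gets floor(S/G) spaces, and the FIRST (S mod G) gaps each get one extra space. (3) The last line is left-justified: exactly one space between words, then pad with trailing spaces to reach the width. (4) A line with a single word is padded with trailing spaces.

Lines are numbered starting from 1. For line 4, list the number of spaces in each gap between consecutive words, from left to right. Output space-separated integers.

Answer: 2 1

Derivation:
Line 1: ['from', 'ocean', 'bird', 'leaf'] (min_width=20, slack=2)
Line 2: ['music', 'rectangle', 'brick'] (min_width=21, slack=1)
Line 3: ['draw', 'line', 'kitchen'] (min_width=17, slack=5)
Line 4: ['library', 'language', 'rice'] (min_width=21, slack=1)
Line 5: ['desert', 'everything', 'fast'] (min_width=22, slack=0)
Line 6: ['bird', 'fire', 'dog', 'you', 'tree'] (min_width=22, slack=0)
Line 7: ['why', 'go'] (min_width=6, slack=16)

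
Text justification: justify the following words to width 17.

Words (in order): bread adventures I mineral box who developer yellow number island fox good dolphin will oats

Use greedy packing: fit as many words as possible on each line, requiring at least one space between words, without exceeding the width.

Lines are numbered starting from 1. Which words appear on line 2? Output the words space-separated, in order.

Answer: I mineral box who

Derivation:
Line 1: ['bread', 'adventures'] (min_width=16, slack=1)
Line 2: ['I', 'mineral', 'box', 'who'] (min_width=17, slack=0)
Line 3: ['developer', 'yellow'] (min_width=16, slack=1)
Line 4: ['number', 'island', 'fox'] (min_width=17, slack=0)
Line 5: ['good', 'dolphin', 'will'] (min_width=17, slack=0)
Line 6: ['oats'] (min_width=4, slack=13)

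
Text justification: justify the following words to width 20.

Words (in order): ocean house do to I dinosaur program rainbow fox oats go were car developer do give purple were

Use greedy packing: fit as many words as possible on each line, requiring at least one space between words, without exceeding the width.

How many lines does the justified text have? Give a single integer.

Answer: 5

Derivation:
Line 1: ['ocean', 'house', 'do', 'to', 'I'] (min_width=19, slack=1)
Line 2: ['dinosaur', 'program'] (min_width=16, slack=4)
Line 3: ['rainbow', 'fox', 'oats', 'go'] (min_width=19, slack=1)
Line 4: ['were', 'car', 'developer'] (min_width=18, slack=2)
Line 5: ['do', 'give', 'purple', 'were'] (min_width=19, slack=1)
Total lines: 5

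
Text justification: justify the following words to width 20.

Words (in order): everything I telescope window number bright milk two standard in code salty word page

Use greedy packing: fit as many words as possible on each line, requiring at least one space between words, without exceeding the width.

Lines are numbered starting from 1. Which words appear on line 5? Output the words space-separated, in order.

Line 1: ['everything', 'I'] (min_width=12, slack=8)
Line 2: ['telescope', 'window'] (min_width=16, slack=4)
Line 3: ['number', 'bright', 'milk'] (min_width=18, slack=2)
Line 4: ['two', 'standard', 'in', 'code'] (min_width=20, slack=0)
Line 5: ['salty', 'word', 'page'] (min_width=15, slack=5)

Answer: salty word page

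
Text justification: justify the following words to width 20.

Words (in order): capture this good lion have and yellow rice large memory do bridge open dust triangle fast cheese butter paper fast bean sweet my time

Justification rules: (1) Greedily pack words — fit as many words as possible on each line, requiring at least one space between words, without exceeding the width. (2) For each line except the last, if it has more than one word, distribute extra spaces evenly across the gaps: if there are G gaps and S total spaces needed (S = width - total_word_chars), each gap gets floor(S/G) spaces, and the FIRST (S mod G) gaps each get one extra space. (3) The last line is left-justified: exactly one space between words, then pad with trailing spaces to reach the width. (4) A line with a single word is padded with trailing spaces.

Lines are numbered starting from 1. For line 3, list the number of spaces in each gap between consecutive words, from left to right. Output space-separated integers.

Line 1: ['capture', 'this', 'good'] (min_width=17, slack=3)
Line 2: ['lion', 'have', 'and', 'yellow'] (min_width=20, slack=0)
Line 3: ['rice', 'large', 'memory', 'do'] (min_width=20, slack=0)
Line 4: ['bridge', 'open', 'dust'] (min_width=16, slack=4)
Line 5: ['triangle', 'fast', 'cheese'] (min_width=20, slack=0)
Line 6: ['butter', 'paper', 'fast'] (min_width=17, slack=3)
Line 7: ['bean', 'sweet', 'my', 'time'] (min_width=18, slack=2)

Answer: 1 1 1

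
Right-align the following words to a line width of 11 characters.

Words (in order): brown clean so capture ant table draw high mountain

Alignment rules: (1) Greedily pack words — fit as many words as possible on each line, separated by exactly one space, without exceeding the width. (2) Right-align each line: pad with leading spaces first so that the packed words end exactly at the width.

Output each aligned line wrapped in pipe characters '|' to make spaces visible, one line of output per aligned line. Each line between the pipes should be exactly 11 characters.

Line 1: ['brown', 'clean'] (min_width=11, slack=0)
Line 2: ['so', 'capture'] (min_width=10, slack=1)
Line 3: ['ant', 'table'] (min_width=9, slack=2)
Line 4: ['draw', 'high'] (min_width=9, slack=2)
Line 5: ['mountain'] (min_width=8, slack=3)

Answer: |brown clean|
| so capture|
|  ant table|
|  draw high|
|   mountain|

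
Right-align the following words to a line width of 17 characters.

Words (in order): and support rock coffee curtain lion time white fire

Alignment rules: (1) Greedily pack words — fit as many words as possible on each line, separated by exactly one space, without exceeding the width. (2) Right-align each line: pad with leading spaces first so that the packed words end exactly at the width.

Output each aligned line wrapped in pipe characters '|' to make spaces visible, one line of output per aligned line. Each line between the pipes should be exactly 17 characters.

Answer: | and support rock|
|   coffee curtain|
|  lion time white|
|             fire|

Derivation:
Line 1: ['and', 'support', 'rock'] (min_width=16, slack=1)
Line 2: ['coffee', 'curtain'] (min_width=14, slack=3)
Line 3: ['lion', 'time', 'white'] (min_width=15, slack=2)
Line 4: ['fire'] (min_width=4, slack=13)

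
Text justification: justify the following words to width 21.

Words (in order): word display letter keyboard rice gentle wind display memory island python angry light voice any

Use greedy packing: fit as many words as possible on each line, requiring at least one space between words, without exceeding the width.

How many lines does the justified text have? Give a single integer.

Line 1: ['word', 'display', 'letter'] (min_width=19, slack=2)
Line 2: ['keyboard', 'rice', 'gentle'] (min_width=20, slack=1)
Line 3: ['wind', 'display', 'memory'] (min_width=19, slack=2)
Line 4: ['island', 'python', 'angry'] (min_width=19, slack=2)
Line 5: ['light', 'voice', 'any'] (min_width=15, slack=6)
Total lines: 5

Answer: 5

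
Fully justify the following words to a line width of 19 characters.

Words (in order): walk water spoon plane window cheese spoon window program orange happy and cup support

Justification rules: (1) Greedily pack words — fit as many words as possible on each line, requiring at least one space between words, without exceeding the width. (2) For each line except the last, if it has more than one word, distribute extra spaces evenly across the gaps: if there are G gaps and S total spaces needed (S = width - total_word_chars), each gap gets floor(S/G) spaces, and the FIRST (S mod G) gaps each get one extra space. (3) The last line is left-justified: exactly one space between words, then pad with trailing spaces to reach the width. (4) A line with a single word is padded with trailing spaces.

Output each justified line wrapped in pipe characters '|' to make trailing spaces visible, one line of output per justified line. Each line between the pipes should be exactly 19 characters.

Line 1: ['walk', 'water', 'spoon'] (min_width=16, slack=3)
Line 2: ['plane', 'window', 'cheese'] (min_width=19, slack=0)
Line 3: ['spoon', 'window'] (min_width=12, slack=7)
Line 4: ['program', 'orange'] (min_width=14, slack=5)
Line 5: ['happy', 'and', 'cup'] (min_width=13, slack=6)
Line 6: ['support'] (min_width=7, slack=12)

Answer: |walk   water  spoon|
|plane window cheese|
|spoon        window|
|program      orange|
|happy    and    cup|
|support            |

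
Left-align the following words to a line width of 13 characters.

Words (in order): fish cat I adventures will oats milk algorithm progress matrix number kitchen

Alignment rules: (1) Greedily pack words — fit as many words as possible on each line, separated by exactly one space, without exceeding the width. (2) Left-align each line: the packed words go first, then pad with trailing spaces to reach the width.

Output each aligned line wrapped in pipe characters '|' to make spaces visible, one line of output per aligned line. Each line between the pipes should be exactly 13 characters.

Answer: |fish cat I   |
|adventures   |
|will oats    |
|milk         |
|algorithm    |
|progress     |
|matrix number|
|kitchen      |

Derivation:
Line 1: ['fish', 'cat', 'I'] (min_width=10, slack=3)
Line 2: ['adventures'] (min_width=10, slack=3)
Line 3: ['will', 'oats'] (min_width=9, slack=4)
Line 4: ['milk'] (min_width=4, slack=9)
Line 5: ['algorithm'] (min_width=9, slack=4)
Line 6: ['progress'] (min_width=8, slack=5)
Line 7: ['matrix', 'number'] (min_width=13, slack=0)
Line 8: ['kitchen'] (min_width=7, slack=6)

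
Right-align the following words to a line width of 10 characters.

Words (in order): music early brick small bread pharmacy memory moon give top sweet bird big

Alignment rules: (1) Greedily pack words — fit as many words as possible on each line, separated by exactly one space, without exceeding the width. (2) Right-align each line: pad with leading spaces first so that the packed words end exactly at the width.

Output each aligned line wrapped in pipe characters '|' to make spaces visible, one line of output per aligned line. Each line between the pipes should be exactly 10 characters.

Answer: |     music|
|     early|
|     brick|
|     small|
|     bread|
|  pharmacy|
|    memory|
| moon give|
| top sweet|
|  bird big|

Derivation:
Line 1: ['music'] (min_width=5, slack=5)
Line 2: ['early'] (min_width=5, slack=5)
Line 3: ['brick'] (min_width=5, slack=5)
Line 4: ['small'] (min_width=5, slack=5)
Line 5: ['bread'] (min_width=5, slack=5)
Line 6: ['pharmacy'] (min_width=8, slack=2)
Line 7: ['memory'] (min_width=6, slack=4)
Line 8: ['moon', 'give'] (min_width=9, slack=1)
Line 9: ['top', 'sweet'] (min_width=9, slack=1)
Line 10: ['bird', 'big'] (min_width=8, slack=2)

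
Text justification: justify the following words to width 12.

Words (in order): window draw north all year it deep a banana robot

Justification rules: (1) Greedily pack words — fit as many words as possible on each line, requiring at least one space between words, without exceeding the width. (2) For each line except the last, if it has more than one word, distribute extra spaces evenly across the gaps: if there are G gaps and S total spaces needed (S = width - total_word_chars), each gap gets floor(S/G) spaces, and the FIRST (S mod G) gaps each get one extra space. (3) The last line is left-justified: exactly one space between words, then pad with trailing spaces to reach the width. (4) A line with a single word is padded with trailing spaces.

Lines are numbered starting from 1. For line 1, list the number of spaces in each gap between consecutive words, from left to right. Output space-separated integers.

Line 1: ['window', 'draw'] (min_width=11, slack=1)
Line 2: ['north', 'all'] (min_width=9, slack=3)
Line 3: ['year', 'it', 'deep'] (min_width=12, slack=0)
Line 4: ['a', 'banana'] (min_width=8, slack=4)
Line 5: ['robot'] (min_width=5, slack=7)

Answer: 2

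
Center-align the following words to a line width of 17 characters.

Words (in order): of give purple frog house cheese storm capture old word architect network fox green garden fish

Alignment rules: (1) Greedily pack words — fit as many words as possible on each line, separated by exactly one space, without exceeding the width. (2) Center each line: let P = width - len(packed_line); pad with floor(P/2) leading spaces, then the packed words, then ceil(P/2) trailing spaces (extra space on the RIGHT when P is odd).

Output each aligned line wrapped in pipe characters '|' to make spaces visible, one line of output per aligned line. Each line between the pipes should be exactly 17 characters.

Line 1: ['of', 'give', 'purple'] (min_width=14, slack=3)
Line 2: ['frog', 'house', 'cheese'] (min_width=17, slack=0)
Line 3: ['storm', 'capture', 'old'] (min_width=17, slack=0)
Line 4: ['word', 'architect'] (min_width=14, slack=3)
Line 5: ['network', 'fox', 'green'] (min_width=17, slack=0)
Line 6: ['garden', 'fish'] (min_width=11, slack=6)

Answer: | of give purple  |
|frog house cheese|
|storm capture old|
| word architect  |
|network fox green|
|   garden fish   |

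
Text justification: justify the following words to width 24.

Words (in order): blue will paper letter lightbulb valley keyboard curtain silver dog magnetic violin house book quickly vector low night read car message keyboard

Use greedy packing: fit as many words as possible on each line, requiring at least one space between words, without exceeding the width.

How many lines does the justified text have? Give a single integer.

Answer: 7

Derivation:
Line 1: ['blue', 'will', 'paper', 'letter'] (min_width=22, slack=2)
Line 2: ['lightbulb', 'valley'] (min_width=16, slack=8)
Line 3: ['keyboard', 'curtain', 'silver'] (min_width=23, slack=1)
Line 4: ['dog', 'magnetic', 'violin'] (min_width=19, slack=5)
Line 5: ['house', 'book', 'quickly'] (min_width=18, slack=6)
Line 6: ['vector', 'low', 'night', 'read'] (min_width=21, slack=3)
Line 7: ['car', 'message', 'keyboard'] (min_width=20, slack=4)
Total lines: 7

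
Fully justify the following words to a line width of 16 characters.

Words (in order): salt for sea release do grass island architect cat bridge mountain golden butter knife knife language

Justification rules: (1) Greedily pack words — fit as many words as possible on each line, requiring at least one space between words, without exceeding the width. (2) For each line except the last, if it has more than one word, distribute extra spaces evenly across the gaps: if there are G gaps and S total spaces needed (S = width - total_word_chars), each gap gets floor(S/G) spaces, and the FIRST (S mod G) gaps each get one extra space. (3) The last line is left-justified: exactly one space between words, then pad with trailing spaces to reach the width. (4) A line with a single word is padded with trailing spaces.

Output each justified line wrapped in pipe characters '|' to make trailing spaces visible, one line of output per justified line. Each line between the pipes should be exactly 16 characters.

Line 1: ['salt', 'for', 'sea'] (min_width=12, slack=4)
Line 2: ['release', 'do', 'grass'] (min_width=16, slack=0)
Line 3: ['island', 'architect'] (min_width=16, slack=0)
Line 4: ['cat', 'bridge'] (min_width=10, slack=6)
Line 5: ['mountain', 'golden'] (min_width=15, slack=1)
Line 6: ['butter', 'knife'] (min_width=12, slack=4)
Line 7: ['knife', 'language'] (min_width=14, slack=2)

Answer: |salt   for   sea|
|release do grass|
|island architect|
|cat       bridge|
|mountain  golden|
|butter     knife|
|knife language  |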